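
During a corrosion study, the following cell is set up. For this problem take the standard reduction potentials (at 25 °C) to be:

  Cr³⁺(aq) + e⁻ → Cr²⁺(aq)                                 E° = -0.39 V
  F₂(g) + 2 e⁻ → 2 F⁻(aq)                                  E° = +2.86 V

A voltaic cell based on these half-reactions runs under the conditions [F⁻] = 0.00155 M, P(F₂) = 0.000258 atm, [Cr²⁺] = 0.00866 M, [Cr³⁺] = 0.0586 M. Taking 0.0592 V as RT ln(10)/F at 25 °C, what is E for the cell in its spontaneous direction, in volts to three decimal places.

F₂/F⁻ is the cathode (higher E°), Cr³⁺/Cr²⁺ the anode: E°cell = +2.86 − (-0.39) = +3.25 V, n = 2.
Overall: F₂(g) + 2 Cr²⁺(aq) → 2 F⁻(aq) + 2 Cr³⁺(aq)
Q = [F⁻]^2·[Cr³⁺]^2 / (P(F₂)·[Cr²⁺]^2); log Q = -0.370.
E = E° − (0.0592/n) log Q = +3.25 − (0.0592/2)(-0.370) = +3.261 V.

+3.261 V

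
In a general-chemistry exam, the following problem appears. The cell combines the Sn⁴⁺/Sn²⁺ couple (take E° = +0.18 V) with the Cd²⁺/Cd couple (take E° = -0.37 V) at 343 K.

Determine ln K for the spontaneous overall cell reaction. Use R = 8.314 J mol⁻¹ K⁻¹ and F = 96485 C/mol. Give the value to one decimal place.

Cathode: Sn⁴⁺/Sn²⁺; anode: Cd²⁺/Cd. E°cell = (+0.18) − (-0.37) = +0.55 V, with n = 2.
ΔG° = −nFE° = −RT ln K, so ln K = nFE°/(RT) = (2)(96485)(+0.55) / ((8.314)(343)) = 37.218.

37.2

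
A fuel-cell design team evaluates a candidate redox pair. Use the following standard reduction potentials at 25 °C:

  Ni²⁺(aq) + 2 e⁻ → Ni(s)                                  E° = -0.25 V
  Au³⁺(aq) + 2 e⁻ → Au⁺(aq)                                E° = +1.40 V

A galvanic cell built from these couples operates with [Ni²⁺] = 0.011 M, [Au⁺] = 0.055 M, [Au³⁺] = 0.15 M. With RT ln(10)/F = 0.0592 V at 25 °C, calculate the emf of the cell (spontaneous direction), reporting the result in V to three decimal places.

Au³⁺/Au⁺ is the cathode (higher E°), Ni²⁺/Ni the anode: E°cell = +1.40 − (-0.25) = +1.65 V, n = 2.
Overall: Au³⁺(aq) + Ni(s) → Au⁺(aq) + Ni²⁺(aq)
Q = [Au⁺]·[Ni²⁺] / ([Au³⁺]); log Q = -2.394.
E = E° − (0.0592/n) log Q = +1.65 − (0.0592/2)(-2.394) = +1.721 V.

+1.721 V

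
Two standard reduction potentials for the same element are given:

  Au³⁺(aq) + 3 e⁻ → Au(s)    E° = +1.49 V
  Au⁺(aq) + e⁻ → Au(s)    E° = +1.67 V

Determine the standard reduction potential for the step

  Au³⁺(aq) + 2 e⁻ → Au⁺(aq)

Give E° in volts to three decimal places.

+1.400 V

Sequential free energies add, so n₃E°₃ = n₁E°₁ + n₂E°₂.
With n₃ = 3, and the known step contributing 1×(+1.67) V, the unknown satisfies 2·E° = 3×(+1.49) − 1×(+1.67) = +2.800.
E° = +2.800 / 2 = +1.400 V.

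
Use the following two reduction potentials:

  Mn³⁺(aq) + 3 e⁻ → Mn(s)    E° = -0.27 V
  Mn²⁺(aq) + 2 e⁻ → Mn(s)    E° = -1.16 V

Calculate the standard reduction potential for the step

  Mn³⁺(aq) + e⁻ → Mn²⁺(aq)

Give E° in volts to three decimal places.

+1.510 V

Sequential free energies add, so n₃E°₃ = n₁E°₁ + n₂E°₂.
With n₃ = 3, and the known step contributing 2×(-1.16) V, the unknown satisfies 1·E° = 3×(-0.27) − 2×(-1.16) = +1.510.
E° = +1.510 / 1 = +1.510 V.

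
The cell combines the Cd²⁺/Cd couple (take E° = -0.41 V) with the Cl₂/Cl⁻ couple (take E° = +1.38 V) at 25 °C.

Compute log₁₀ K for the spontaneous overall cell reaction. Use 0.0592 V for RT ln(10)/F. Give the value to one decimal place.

Cathode: Cl₂/Cl⁻; anode: Cd²⁺/Cd. E°cell = +1.79 V, n = 2.
log K = nE°cell / 0.0592 = (2)(+1.79) / 0.0592 = 60.5.

60.5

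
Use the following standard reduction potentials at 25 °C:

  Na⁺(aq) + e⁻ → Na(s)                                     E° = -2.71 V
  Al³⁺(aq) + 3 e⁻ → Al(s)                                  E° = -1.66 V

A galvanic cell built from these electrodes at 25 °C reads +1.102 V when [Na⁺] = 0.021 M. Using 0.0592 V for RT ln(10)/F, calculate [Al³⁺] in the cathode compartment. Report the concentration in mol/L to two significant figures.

Al³⁺/Al is the cathode, Na⁺/Na the anode: E°cell = +1.05 V, n = 3.
Overall reaction: Al³⁺(aq) + 3 Na(s) → Al(s) + 3 Na⁺(aq); Q = [Na⁺]^3/[Al³⁺]^1.
From E = E° − (0.0592/n) log Q: log Q = (E° − E)·n/0.0592 = (+1.05 − (+1.102))·3/0.0592 = -2.6351.
So 1·log[Al³⁺] = 3·log(0.021) − log Q = -5.0333 − (-2.6351) = -2.3982; [Al³⁺] = 10^(-2.3982) ≈ 0.0040 M.

0.0040 M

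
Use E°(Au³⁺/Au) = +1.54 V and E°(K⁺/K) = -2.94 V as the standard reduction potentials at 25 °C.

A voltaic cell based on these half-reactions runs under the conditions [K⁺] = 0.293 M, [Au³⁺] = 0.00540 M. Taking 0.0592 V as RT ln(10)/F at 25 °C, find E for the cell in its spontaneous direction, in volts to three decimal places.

Au³⁺/Au is the cathode (higher E°), K⁺/K the anode: E°cell = +1.54 − (-2.94) = +4.48 V, n = 3.
Overall: Au³⁺(aq) + 3 K(s) → Au(s) + 3 K⁺(aq)
Q = [K⁺]^3 / ([Au³⁺]); log Q = 0.668.
E = E° − (0.0592/n) log Q = +4.48 − (0.0592/3)(0.668) = +4.467 V.

+4.467 V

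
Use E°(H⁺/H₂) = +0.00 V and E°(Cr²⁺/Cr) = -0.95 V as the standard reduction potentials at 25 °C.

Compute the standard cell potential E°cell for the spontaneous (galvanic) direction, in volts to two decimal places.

+0.95 V

The H⁺/H₂ couple has the higher reduction potential, so it is the cathode; Cr²⁺/Cr is oxidised at the anode.
E°cell = E°(cathode) − E°(anode) = (+0.00) − (-0.95) = +0.95 V.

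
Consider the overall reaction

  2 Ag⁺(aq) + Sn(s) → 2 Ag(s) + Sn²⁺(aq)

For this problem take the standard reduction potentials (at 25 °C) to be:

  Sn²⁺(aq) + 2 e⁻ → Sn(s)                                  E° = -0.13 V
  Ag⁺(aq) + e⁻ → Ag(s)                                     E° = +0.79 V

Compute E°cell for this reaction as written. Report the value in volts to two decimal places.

+0.92 V

The Ag⁺/Ag couple has the higher reduction potential, so it is the cathode; Sn²⁺/Sn is oxidised at the anode.
E°cell = E°(cathode) − E°(anode) = (+0.79) − (-0.13) = +0.92 V.
Since E°cell > 0, the reaction is spontaneous under standard conditions.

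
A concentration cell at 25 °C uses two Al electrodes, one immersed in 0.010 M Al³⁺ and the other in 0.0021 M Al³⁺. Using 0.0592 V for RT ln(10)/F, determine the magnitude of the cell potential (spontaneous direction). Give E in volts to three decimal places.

+0.013 V

For a concentration cell E°cell = 0. The 0.010 M side is the cathode (reduction is favoured where [Al³⁺] is higher).
With n = 3, E = −(0.0592/3) log([Al³⁺]ₐₙ/[Al³⁺]꜀ₐₜ) = −(0.0592/3) log(0.0021/0.01) = −(0.0592/3)(-0.678) = +0.013 V.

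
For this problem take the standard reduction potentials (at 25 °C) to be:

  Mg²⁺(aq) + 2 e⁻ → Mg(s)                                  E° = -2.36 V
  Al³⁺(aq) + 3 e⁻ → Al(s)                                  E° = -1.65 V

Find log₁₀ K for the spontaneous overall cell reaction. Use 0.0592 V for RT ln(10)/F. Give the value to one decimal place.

Cathode: Al³⁺/Al; anode: Mg²⁺/Mg. E°cell = +0.71 V, n = 6.
log K = nE°cell / 0.0592 = (6)(+0.71) / 0.0592 = 72.0.

72.0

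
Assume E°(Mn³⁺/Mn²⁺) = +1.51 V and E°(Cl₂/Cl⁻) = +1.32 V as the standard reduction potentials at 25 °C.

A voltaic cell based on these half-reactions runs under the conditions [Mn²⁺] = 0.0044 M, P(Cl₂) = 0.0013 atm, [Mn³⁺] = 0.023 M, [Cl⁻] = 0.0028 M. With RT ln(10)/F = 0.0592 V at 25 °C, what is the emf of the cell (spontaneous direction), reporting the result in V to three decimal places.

Mn³⁺/Mn²⁺ is the cathode (higher E°), Cl₂/Cl⁻ the anode: E°cell = +1.51 − (+1.32) = +0.19 V, n = 2.
Overall: 2 Mn³⁺(aq) + 2 Cl⁻(aq) → 2 Mn²⁺(aq) + Cl₂(g)
Q = [Mn²⁺]^2·P(Cl₂) / ([Mn³⁺]^2·[Cl⁻]^2); log Q = 0.783.
E = E° − (0.0592/n) log Q = +0.19 − (0.0592/2)(0.783) = +0.167 V.

+0.167 V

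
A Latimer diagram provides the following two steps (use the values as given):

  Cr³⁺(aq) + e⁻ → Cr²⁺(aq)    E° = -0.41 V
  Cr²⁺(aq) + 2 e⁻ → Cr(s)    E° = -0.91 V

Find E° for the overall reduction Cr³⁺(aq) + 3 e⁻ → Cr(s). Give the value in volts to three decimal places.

Standard free energies of sequential steps add: ΔG°₃ = ΔG°₁ + ΔG°₂, so n₃E°₃ = n₁E°₁ + n₂E°₂.
E°₃ = (1×-0.41 + 2×-0.91) / 3 = (-2.230) / 3 = -0.743 V.

-0.743 V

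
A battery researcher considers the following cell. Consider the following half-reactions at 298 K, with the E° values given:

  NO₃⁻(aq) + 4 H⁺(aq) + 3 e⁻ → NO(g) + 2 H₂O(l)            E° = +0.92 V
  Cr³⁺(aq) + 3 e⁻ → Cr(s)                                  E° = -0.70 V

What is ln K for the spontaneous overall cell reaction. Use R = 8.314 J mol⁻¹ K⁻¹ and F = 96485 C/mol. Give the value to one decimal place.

189.3

Cathode: NO₃⁻/NO; anode: Cr³⁺/Cr. E°cell = (+0.92) − (-0.70) = +1.62 V, with n = 3.
ΔG° = −nFE° = −RT ln K, so ln K = nFE°/(RT) = (3)(96485)(+1.62) / ((8.314)(298)) = 189.265.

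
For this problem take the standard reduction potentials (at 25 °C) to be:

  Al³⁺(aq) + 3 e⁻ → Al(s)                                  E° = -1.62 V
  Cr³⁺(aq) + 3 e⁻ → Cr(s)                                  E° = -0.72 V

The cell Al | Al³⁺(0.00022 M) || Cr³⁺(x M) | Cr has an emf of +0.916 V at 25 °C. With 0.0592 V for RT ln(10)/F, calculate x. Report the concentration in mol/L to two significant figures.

Cr³⁺/Cr is the cathode, Al³⁺/Al the anode: E°cell = +0.90 V, n = 3.
Overall reaction: Cr³⁺(aq) + Al(s) → Cr(s) + Al³⁺(aq); Q = [Al³⁺]^1/[Cr³⁺]^1.
From E = E° − (0.0592/n) log Q: log Q = (E° − E)·n/0.0592 = (+0.90 − (+0.916))·3/0.0592 = -0.8108.
So 1·log[Cr³⁺] = 1·log(0.00022) − log Q = -3.6576 − (-0.8108) = -2.8468; [Cr³⁺] = 10^(-2.8468) ≈ 0.0014 M.

0.0014 M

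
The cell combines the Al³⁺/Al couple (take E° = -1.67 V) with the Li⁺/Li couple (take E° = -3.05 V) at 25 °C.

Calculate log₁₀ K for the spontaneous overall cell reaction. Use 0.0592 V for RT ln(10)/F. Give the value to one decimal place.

69.9

Cathode: Al³⁺/Al; anode: Li⁺/Li. E°cell = +1.38 V, n = 3.
log K = nE°cell / 0.0592 = (3)(+1.38) / 0.0592 = 69.9.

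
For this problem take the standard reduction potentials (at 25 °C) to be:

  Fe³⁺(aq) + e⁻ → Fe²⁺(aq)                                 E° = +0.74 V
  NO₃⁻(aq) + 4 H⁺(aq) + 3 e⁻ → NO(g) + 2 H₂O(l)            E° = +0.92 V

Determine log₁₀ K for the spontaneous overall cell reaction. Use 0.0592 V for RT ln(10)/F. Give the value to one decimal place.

Cathode: NO₃⁻/NO; anode: Fe³⁺/Fe²⁺. E°cell = +0.18 V, n = 3.
log K = nE°cell / 0.0592 = (3)(+0.18) / 0.0592 = 9.1.

9.1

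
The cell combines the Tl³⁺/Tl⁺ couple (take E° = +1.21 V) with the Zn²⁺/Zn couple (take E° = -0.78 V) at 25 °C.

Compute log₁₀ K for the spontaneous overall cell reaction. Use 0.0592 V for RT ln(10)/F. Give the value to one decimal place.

67.2

Cathode: Tl³⁺/Tl⁺; anode: Zn²⁺/Zn. E°cell = +1.99 V, n = 2.
log K = nE°cell / 0.0592 = (2)(+1.99) / 0.0592 = 67.2.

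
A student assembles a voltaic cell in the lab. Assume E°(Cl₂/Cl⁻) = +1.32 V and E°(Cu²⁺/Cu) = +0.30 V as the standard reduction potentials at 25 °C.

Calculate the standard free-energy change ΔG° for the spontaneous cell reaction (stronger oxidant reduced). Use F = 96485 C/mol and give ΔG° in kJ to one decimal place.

Cl₂/Cl⁻ (E° = +1.32 V) is the cathode; Cu²⁺/Cu (E° = +0.30 V) is the anode, so E°cell = +1.02 V.
Balancing electrons gives n = 2 (lcm of 2 and 2).
ΔG° = −nFE° = −(2)(96485)(+1.02) = -196,829 J = -196.8 kJ.

-196.8 kJ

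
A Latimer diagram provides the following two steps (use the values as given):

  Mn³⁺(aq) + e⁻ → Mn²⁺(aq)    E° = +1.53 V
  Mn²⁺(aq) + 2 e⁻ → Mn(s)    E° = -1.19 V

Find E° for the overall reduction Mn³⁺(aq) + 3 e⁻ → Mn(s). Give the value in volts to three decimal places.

-0.283 V

Since ΔG° = −nFE° is additive over sequential reductions, n₃E°₃ = n₁E°₁ + n₂E°₂.
E°₃ = (1×+1.53 + 2×-1.19) / 3 = (-0.850) / 3 = -0.283 V.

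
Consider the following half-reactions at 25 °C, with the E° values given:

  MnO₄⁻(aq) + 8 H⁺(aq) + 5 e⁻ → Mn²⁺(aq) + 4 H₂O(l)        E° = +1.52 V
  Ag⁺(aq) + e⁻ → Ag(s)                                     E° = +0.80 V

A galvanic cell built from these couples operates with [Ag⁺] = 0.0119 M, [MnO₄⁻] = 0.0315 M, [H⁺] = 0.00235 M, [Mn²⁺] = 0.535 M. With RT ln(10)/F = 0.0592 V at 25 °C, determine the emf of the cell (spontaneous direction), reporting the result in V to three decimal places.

MnO₄⁻/Mn²⁺ is the cathode (higher E°), Ag⁺/Ag the anode: E°cell = +1.52 − (+0.80) = +0.72 V, n = 5.
Overall: MnO₄⁻(aq) + 8 H⁺(aq) + 5 Ag(s) → Mn²⁺(aq) + 4 H₂O(l) + 5 Ag⁺(aq)
Q = [Mn²⁺]·[Ag⁺]^5 / ([MnO₄⁻]·[H⁺]^8); log Q = 12.639.
E = E° − (0.0592/n) log Q = +0.72 − (0.0592/5)(12.639) = +0.570 V.

+0.570 V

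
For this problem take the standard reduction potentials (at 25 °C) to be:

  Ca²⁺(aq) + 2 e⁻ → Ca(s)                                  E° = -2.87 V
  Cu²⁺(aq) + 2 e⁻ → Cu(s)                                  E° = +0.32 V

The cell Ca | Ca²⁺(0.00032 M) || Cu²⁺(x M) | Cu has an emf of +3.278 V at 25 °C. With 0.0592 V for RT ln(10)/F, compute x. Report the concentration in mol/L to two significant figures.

0.30 M

Cu²⁺/Cu is the cathode, Ca²⁺/Ca the anode: E°cell = +3.19 V, n = 2.
Overall reaction: Cu²⁺(aq) + Ca(s) → Cu(s) + Ca²⁺(aq); Q = [Ca²⁺]^1/[Cu²⁺]^1.
From E = E° − (0.0592/n) log Q: log Q = (E° − E)·n/0.0592 = (+3.19 − (+3.278))·2/0.0592 = -2.9730.
So 1·log[Cu²⁺] = 1·log(0.00032) − log Q = -3.4949 − (-2.9730) = -0.5219; [Cu²⁺] = 10^(-0.5219) ≈ 0.30 M.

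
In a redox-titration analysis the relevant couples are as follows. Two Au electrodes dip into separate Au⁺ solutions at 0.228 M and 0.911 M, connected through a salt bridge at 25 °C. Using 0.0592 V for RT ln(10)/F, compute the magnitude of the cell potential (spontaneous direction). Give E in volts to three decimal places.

For a concentration cell E°cell = 0. The 0.911 M side is the cathode (reduction is favoured where [Au⁺] is higher).
With n = 1, E = −(0.0592/1) log([Au⁺]ₐₙ/[Au⁺]꜀ₐₜ) = −(0.0592/1) log(0.228/0.911) = −(0.0592/1)(-0.602) = +0.036 V.

+0.036 V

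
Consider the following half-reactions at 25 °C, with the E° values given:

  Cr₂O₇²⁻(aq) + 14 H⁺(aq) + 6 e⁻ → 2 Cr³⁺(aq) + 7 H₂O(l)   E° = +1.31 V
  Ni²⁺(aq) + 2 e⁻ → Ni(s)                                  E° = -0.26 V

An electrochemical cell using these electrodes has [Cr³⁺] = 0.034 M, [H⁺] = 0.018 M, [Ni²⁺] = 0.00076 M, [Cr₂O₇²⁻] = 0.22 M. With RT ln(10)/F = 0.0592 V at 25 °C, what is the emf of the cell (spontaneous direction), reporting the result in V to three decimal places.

+1.444 V

Cr₂O₇²⁻/Cr³⁺ is the cathode (higher E°), Ni²⁺/Ni the anode: E°cell = +1.31 − (-0.26) = +1.57 V, n = 6.
Overall: Cr₂O₇²⁻(aq) + 14 H⁺(aq) + 3 Ni(s) → 2 Cr³⁺(aq) + 7 H₂O(l) + 3 Ni²⁺(aq)
Q = [Cr³⁺]^2·[Ni²⁺]^3 / ([Cr₂O₇²⁻]·[H⁺]^14); log Q = 12.789.
E = E° − (0.0592/n) log Q = +1.57 − (0.0592/6)(12.789) = +1.444 V.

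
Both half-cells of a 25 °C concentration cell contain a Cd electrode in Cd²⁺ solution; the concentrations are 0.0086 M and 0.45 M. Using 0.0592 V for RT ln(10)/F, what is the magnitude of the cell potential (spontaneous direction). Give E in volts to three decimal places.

For a concentration cell E°cell = 0. The 0.45 M side is the cathode (reduction is favoured where [Cd²⁺] is higher).
With n = 2, E = −(0.0592/2) log([Cd²⁺]ₐₙ/[Cd²⁺]꜀ₐₜ) = −(0.0592/2) log(0.0086/0.45) = −(0.0592/2)(-1.719) = +0.051 V.

+0.051 V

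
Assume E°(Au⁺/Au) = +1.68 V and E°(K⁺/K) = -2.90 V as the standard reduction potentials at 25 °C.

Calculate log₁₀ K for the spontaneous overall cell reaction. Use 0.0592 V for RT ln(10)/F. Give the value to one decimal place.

Cathode: Au⁺/Au; anode: K⁺/K. E°cell = +4.58 V, n = 1.
log K = nE°cell / 0.0592 = (1)(+4.58) / 0.0592 = 77.4.

77.4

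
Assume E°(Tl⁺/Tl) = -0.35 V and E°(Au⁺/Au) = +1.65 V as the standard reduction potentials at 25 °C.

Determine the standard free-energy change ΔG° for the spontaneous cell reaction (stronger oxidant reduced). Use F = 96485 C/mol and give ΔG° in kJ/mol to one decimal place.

-193.0 kJ/mol

Au⁺/Au (E° = +1.65 V) is the cathode; Tl⁺/Tl (E° = -0.35 V) is the anode, so E°cell = +2.00 V.
Balancing electrons gives n = 1 (lcm of 1 and 1).
ΔG° = −nFE° = −(1)(96485)(+2.00) = -192,970 J = -193.0 kJ/mol.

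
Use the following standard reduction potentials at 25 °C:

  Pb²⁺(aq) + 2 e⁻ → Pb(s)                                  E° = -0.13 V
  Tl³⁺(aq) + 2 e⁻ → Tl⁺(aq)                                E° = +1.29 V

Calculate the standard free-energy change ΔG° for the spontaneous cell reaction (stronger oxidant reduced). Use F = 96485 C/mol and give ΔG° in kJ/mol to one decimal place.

-274.0 kJ/mol

Tl³⁺/Tl⁺ (E° = +1.29 V) is the cathode; Pb²⁺/Pb (E° = -0.13 V) is the anode, so E°cell = +1.42 V.
Balancing electrons gives n = 2 (lcm of 2 and 2).
ΔG° = −nFE° = −(2)(96485)(+1.42) = -274,017 J = -274.0 kJ/mol.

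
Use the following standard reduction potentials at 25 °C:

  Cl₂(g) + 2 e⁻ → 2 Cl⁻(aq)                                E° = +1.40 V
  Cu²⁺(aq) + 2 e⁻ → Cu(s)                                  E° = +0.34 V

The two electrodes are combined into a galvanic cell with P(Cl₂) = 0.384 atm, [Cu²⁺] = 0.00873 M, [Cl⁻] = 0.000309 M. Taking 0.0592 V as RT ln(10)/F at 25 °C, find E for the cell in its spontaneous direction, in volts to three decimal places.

+1.316 V

Cl₂/Cl⁻ is the cathode (higher E°), Cu²⁺/Cu the anode: E°cell = +1.40 − (+0.34) = +1.06 V, n = 2.
Overall: Cl₂(g) + Cu(s) → 2 Cl⁻(aq) + Cu²⁺(aq)
Q = [Cl⁻]^2·[Cu²⁺] / (P(Cl₂)); log Q = -8.663.
E = E° − (0.0592/n) log Q = +1.06 − (0.0592/2)(-8.663) = +1.316 V.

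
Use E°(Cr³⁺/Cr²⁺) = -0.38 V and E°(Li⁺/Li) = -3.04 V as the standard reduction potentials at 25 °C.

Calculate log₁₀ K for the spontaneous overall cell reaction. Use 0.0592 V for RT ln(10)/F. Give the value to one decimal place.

Cathode: Cr³⁺/Cr²⁺; anode: Li⁺/Li. E°cell = +2.66 V, n = 1.
log K = nE°cell / 0.0592 = (1)(+2.66) / 0.0592 = 44.9.

44.9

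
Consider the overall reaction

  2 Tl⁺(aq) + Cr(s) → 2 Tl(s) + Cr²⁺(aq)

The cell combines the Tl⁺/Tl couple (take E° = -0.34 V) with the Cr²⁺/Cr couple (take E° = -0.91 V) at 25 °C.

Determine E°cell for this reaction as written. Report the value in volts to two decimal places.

+0.57 V

The Tl⁺/Tl couple has the higher reduction potential, so it is the cathode; Cr²⁺/Cr is oxidised at the anode.
E°cell = E°(cathode) − E°(anode) = (-0.34) − (-0.91) = +0.57 V.
Since E°cell > 0, the reaction is spontaneous under standard conditions.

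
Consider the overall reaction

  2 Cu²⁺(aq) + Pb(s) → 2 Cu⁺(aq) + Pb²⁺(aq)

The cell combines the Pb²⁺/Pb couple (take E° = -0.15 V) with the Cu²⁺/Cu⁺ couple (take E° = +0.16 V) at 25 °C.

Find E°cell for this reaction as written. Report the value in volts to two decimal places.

The Cu²⁺/Cu⁺ couple has the higher reduction potential, so it is the cathode; Pb²⁺/Pb is oxidised at the anode.
E°cell = E°(cathode) − E°(anode) = (+0.16) − (-0.15) = +0.31 V.

+0.31 V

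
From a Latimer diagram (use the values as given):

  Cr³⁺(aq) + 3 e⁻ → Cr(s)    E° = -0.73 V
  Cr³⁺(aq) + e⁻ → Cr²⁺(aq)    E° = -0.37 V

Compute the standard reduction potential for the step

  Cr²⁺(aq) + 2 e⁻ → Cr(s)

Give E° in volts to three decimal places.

-0.910 V

Sequential free energies add, so n₃E°₃ = n₁E°₁ + n₂E°₂.
With n₃ = 3, and the known step contributing 1×(-0.37) V, the unknown satisfies 2·E° = 3×(-0.73) − 1×(-0.37) = -1.820.
E° = -1.820 / 2 = -0.910 V.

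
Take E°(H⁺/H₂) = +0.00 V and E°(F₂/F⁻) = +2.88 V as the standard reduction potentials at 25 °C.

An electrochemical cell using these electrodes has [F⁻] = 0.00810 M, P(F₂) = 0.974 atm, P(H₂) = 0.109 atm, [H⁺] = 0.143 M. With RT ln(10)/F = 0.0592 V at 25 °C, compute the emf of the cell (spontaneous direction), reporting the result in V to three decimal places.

F₂/F⁻ is the cathode (higher E°), H⁺/H₂ the anode: E°cell = +2.88 − (+0.00) = +2.88 V, n = 2.
Overall: F₂(g) + H₂(g) → 2 F⁻(aq) + 2 H⁺(aq)
Q = [F⁻]^2·[H⁺]^2 / (P(F₂)·P(H₂)); log Q = -4.898.
E = E° − (0.0592/n) log Q = +2.88 − (0.0592/2)(-4.898) = +3.025 V.

+3.025 V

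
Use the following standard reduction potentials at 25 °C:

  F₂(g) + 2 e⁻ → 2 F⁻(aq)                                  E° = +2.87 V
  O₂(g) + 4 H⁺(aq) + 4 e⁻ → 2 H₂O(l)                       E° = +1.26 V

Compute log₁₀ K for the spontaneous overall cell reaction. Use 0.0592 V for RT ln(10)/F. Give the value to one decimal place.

108.8

Cathode: F₂/F⁻; anode: O₂/H₂O. E°cell = +1.61 V, n = 4.
log K = nE°cell / 0.0592 = (4)(+1.61) / 0.0592 = 108.8.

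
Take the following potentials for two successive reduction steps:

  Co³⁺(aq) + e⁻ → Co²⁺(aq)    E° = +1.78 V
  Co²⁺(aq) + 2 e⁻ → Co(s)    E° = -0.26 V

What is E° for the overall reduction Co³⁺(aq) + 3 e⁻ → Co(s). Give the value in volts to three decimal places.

Since ΔG° = −nFE° is additive over sequential reductions, n₃E°₃ = n₁E°₁ + n₂E°₂.
E°₃ = (1×+1.78 + 2×-0.26) / 3 = (+1.260) / 3 = +0.420 V.

+0.420 V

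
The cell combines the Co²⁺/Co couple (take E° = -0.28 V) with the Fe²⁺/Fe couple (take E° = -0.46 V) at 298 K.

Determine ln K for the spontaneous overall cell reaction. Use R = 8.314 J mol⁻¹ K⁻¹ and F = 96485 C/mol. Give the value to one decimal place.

14.0

Cathode: Co²⁺/Co; anode: Fe²⁺/Fe. E°cell = (-0.28) − (-0.46) = +0.18 V, with n = 2.
ΔG° = −nFE° = −RT ln K, so ln K = nFE°/(RT) = (2)(96485)(+0.18) / ((8.314)(298)) = 14.020.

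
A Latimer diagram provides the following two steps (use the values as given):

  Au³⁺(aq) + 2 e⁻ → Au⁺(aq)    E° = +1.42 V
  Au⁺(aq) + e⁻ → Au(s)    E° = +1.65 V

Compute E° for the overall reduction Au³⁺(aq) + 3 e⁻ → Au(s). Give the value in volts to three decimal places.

+1.497 V

Standard free energies of sequential steps add: ΔG°₃ = ΔG°₁ + ΔG°₂, so n₃E°₃ = n₁E°₁ + n₂E°₂.
E°₃ = (2×+1.42 + 1×+1.65) / 3 = (+4.490) / 3 = +1.497 V.
E° values themselves are not directly additive — weighting by electron count is essential.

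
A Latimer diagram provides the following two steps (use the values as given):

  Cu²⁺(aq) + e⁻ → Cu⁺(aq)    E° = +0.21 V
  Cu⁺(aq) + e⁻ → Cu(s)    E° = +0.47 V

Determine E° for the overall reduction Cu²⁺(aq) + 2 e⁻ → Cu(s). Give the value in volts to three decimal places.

Standard free energies of sequential steps add: ΔG°₃ = ΔG°₁ + ΔG°₂, so n₃E°₃ = n₁E°₁ + n₂E°₂.
E°₃ = (1×+0.21 + 1×+0.47) / 2 = (+0.680) / 2 = +0.340 V.

+0.340 V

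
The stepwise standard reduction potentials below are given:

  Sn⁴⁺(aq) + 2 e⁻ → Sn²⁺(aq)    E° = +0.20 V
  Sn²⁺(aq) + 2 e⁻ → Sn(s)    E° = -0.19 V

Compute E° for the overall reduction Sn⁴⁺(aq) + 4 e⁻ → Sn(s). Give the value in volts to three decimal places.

Standard free energies of sequential steps add: ΔG°₃ = ΔG°₁ + ΔG°₂, so n₃E°₃ = n₁E°₁ + n₂E°₂.
E°₃ = (2×+0.20 + 2×-0.19) / 4 = (+0.020) / 4 = +0.005 V.

+0.005 V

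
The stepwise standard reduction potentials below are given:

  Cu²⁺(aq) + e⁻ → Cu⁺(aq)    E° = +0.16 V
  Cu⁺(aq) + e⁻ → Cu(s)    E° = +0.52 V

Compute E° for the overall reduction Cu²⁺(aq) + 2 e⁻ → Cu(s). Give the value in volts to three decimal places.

+0.340 V

Standard free energies of sequential steps add: ΔG°₃ = ΔG°₁ + ΔG°₂, so n₃E°₃ = n₁E°₁ + n₂E°₂.
E°₃ = (1×+0.16 + 1×+0.52) / 2 = (+0.680) / 2 = +0.340 V.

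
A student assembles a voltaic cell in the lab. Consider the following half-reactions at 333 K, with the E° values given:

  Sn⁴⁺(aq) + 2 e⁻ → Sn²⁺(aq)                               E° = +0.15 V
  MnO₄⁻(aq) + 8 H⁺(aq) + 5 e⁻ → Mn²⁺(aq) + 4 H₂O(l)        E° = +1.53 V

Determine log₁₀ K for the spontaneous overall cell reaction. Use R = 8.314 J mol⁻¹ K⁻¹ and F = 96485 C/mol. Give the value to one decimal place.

Cathode: MnO₄⁻/Mn²⁺; anode: Sn⁴⁺/Sn²⁺. E°cell = (+1.53) − (+0.15) = +1.38 V, with n = 10.
ΔG° = −nFE° = −RT ln K, so ln K = nFE°/(RT) = (10)(96485)(+1.38) / ((8.314)(333)) = 480.933.
log₁₀ K = 480.933 / ln 10 = 208.9.

208.9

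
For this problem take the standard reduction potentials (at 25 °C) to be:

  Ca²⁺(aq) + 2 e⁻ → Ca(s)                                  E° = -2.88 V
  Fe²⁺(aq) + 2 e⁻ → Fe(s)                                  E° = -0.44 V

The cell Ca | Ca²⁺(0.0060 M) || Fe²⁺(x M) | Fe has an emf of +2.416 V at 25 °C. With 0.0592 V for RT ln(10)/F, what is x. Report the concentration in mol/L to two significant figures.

0.00093 M

Fe²⁺/Fe is the cathode, Ca²⁺/Ca the anode: E°cell = +2.44 V, n = 2.
Overall reaction: Fe²⁺(aq) + Ca(s) → Fe(s) + Ca²⁺(aq); Q = [Ca²⁺]^1/[Fe²⁺]^1.
From E = E° − (0.0592/n) log Q: log Q = (E° − E)·n/0.0592 = (+2.44 − (+2.416))·2/0.0592 = 0.8108.
So 1·log[Fe²⁺] = 1·log(0.006) − log Q = -2.2218 − (0.8108) = -3.0326; [Fe²⁺] = 10^(-3.0326) ≈ 0.00093 M.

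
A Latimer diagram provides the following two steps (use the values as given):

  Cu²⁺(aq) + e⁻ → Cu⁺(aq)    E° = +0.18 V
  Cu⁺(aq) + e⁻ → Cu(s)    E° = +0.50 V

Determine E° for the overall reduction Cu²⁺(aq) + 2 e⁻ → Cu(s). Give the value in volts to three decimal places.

+0.340 V

Standard free energies of sequential steps add: ΔG°₃ = ΔG°₁ + ΔG°₂, so n₃E°₃ = n₁E°₁ + n₂E°₂.
E°₃ = (1×+0.18 + 1×+0.50) / 2 = (+0.680) / 2 = +0.340 V.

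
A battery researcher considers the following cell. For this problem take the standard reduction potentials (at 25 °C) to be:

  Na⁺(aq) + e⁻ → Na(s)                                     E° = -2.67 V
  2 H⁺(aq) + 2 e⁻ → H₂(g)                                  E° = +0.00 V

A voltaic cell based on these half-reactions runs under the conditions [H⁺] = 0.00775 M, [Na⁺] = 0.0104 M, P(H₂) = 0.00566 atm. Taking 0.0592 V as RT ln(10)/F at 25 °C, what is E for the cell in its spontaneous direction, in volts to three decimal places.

H⁺/H₂ is the cathode (higher E°), Na⁺/Na the anode: E°cell = +0.00 − (-2.67) = +2.67 V, n = 2.
Overall: 2 H⁺(aq) + 2 Na(s) → H₂(g) + 2 Na⁺(aq)
Q = P(H₂)·[Na⁺]^2 / ([H⁺]^2); log Q = -1.992.
E = E° − (0.0592/n) log Q = +2.67 − (0.0592/2)(-1.992) = +2.729 V.

+2.729 V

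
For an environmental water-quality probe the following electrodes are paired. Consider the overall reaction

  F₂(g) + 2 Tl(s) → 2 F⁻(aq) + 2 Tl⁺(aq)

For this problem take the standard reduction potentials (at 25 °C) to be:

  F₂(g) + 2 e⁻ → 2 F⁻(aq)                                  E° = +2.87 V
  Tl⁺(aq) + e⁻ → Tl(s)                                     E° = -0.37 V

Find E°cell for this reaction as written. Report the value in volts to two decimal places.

The F₂/F⁻ couple has the higher reduction potential, so it is the cathode; Tl⁺/Tl is oxidised at the anode.
E°cell = E°(cathode) − E°(anode) = (+2.87) − (-0.37) = +3.24 V.
Since E°cell > 0, the reaction is spontaneous under standard conditions.

+3.24 V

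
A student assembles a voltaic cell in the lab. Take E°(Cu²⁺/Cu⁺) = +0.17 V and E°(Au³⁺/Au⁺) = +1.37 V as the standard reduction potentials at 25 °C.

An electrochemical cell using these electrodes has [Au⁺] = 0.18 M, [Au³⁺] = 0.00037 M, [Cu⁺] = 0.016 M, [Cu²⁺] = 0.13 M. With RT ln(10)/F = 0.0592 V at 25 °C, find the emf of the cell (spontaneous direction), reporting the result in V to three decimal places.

Au³⁺/Au⁺ is the cathode (higher E°), Cu²⁺/Cu⁺ the anode: E°cell = +1.37 − (+0.17) = +1.20 V, n = 2.
Overall: Au³⁺(aq) + 2 Cu⁺(aq) → Au⁺(aq) + 2 Cu²⁺(aq)
Q = [Au⁺]·[Cu²⁺]^2 / ([Au³⁺]·[Cu⁺]^2); log Q = 4.507.
E = E° − (0.0592/n) log Q = +1.20 − (0.0592/2)(4.507) = +1.067 V.

+1.067 V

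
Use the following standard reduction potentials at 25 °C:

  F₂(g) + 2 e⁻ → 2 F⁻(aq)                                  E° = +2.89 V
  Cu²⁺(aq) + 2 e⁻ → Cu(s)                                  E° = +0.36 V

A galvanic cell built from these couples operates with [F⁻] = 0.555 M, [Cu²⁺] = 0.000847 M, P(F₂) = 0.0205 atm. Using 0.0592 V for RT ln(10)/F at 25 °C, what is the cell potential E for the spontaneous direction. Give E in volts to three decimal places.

F₂/F⁻ is the cathode (higher E°), Cu²⁺/Cu the anode: E°cell = +2.89 − (+0.36) = +2.53 V, n = 2.
Overall: F₂(g) + Cu(s) → 2 F⁻(aq) + Cu²⁺(aq)
Q = [F⁻]^2·[Cu²⁺] / (P(F₂)); log Q = -1.895.
E = E° − (0.0592/n) log Q = +2.53 − (0.0592/2)(-1.895) = +2.586 V.

+2.586 V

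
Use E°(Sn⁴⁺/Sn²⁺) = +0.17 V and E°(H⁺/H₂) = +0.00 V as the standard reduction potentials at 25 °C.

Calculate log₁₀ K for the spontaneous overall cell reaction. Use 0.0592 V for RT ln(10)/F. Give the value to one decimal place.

Cathode: Sn⁴⁺/Sn²⁺; anode: H⁺/H₂. E°cell = +0.17 V, n = 2.
log K = nE°cell / 0.0592 = (2)(+0.17) / 0.0592 = 5.7.

5.7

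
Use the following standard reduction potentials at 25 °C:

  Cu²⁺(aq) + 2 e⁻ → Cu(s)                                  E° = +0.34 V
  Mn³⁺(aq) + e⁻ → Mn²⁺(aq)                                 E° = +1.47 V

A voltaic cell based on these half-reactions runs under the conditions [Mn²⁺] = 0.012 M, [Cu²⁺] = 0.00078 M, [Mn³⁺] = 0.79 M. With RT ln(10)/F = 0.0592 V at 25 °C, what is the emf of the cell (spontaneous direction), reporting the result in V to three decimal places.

+1.330 V

Mn³⁺/Mn²⁺ is the cathode (higher E°), Cu²⁺/Cu the anode: E°cell = +1.47 − (+0.34) = +1.13 V, n = 2.
Overall: 2 Mn³⁺(aq) + Cu(s) → 2 Mn²⁺(aq) + Cu²⁺(aq)
Q = [Mn²⁺]^2·[Cu²⁺] / ([Mn³⁺]^2); log Q = -6.745.
E = E° − (0.0592/n) log Q = +1.13 − (0.0592/2)(-6.745) = +1.330 V.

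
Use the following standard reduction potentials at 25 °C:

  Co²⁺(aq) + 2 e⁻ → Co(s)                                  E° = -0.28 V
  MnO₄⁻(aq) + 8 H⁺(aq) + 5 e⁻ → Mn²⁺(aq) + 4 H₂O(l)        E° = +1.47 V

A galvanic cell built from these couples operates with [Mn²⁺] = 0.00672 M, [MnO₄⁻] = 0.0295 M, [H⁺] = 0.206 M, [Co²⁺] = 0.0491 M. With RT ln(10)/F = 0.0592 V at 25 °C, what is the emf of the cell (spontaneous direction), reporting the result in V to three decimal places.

MnO₄⁻/Mn²⁺ is the cathode (higher E°), Co²⁺/Co the anode: E°cell = +1.47 − (-0.28) = +1.75 V, n = 10.
Overall: 2 MnO₄⁻(aq) + 16 H⁺(aq) + 5 Co(s) → 2 Mn²⁺(aq) + 8 H₂O(l) + 5 Co²⁺(aq)
Q = [Mn²⁺]^2·[Co²⁺]^5 / ([MnO₄⁻]^2·[H⁺]^16); log Q = 3.149.
E = E° − (0.0592/n) log Q = +1.75 − (0.0592/10)(3.149) = +1.731 V.

+1.731 V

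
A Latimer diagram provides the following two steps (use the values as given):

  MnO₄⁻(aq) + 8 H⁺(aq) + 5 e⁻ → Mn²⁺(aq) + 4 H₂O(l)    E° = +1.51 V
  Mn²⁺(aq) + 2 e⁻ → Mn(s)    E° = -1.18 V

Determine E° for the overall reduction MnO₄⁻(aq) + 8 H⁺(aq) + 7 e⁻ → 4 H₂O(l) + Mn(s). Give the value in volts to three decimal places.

Since ΔG° = −nFE° is additive over sequential reductions, n₃E°₃ = n₁E°₁ + n₂E°₂.
E°₃ = (5×+1.51 + 2×-1.18) / 7 = (+5.190) / 7 = +0.741 V.
E° values themselves are not directly additive — weighting by electron count is essential.

+0.741 V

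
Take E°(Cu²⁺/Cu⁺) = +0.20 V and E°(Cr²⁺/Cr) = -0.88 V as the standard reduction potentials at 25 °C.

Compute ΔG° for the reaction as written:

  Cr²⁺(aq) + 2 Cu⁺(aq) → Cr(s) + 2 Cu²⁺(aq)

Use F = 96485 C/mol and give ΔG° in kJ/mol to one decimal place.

As written, Cr²⁺/Cr is reduced (cathode) and Cu²⁺/Cu⁺ is oxidised (anode), so E°cell = (-0.88) − (+0.20) = -1.08 V.
Balancing electrons gives n = 2.
ΔG° = −nFE° = −(2)(96485)(-1.08) = 208,408 J = +208.4 kJ/mol.

+208.4 kJ/mol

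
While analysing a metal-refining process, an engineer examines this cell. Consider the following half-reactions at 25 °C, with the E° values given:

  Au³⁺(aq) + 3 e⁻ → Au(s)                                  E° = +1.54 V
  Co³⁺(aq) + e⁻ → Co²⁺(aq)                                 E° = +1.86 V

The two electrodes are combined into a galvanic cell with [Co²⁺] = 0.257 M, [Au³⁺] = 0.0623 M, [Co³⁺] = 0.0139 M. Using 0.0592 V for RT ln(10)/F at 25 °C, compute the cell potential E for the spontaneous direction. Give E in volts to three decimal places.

+0.269 V

Co³⁺/Co²⁺ is the cathode (higher E°), Au³⁺/Au the anode: E°cell = +1.86 − (+1.54) = +0.32 V, n = 3.
Overall: 3 Co³⁺(aq) + Au(s) → 3 Co²⁺(aq) + Au³⁺(aq)
Q = [Co²⁺]^3·[Au³⁺] / ([Co³⁺]^3); log Q = 2.595.
E = E° − (0.0592/n) log Q = +0.32 − (0.0592/3)(2.595) = +0.269 V.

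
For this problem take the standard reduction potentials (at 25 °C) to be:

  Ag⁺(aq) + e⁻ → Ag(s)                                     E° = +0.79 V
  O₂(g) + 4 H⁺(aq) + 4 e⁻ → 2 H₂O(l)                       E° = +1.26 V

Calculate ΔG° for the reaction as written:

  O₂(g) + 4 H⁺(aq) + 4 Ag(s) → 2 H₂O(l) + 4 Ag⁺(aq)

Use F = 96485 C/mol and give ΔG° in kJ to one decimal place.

As written, O₂/H₂O is reduced (cathode) and Ag⁺/Ag is oxidised (anode), so E°cell = (+1.26) − (+0.79) = +0.47 V.
Balancing electrons gives n = 4.
ΔG° = −nFE° = −(4)(96485)(+0.47) = -181,392 J = -181.4 kJ.

-181.4 kJ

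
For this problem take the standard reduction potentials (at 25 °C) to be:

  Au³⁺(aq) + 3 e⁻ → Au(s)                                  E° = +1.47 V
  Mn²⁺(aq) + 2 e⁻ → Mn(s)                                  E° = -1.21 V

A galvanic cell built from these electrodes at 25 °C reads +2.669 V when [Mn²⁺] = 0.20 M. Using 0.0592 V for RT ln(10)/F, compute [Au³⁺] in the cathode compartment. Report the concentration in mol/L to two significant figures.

Au³⁺/Au is the cathode, Mn²⁺/Mn the anode: E°cell = +2.68 V, n = 6.
Overall reaction: 2 Au³⁺(aq) + 3 Mn(s) → 2 Au(s) + 3 Mn²⁺(aq); Q = [Mn²⁺]^3/[Au³⁺]^2.
From E = E° − (0.0592/n) log Q: log Q = (E° − E)·n/0.0592 = (+2.68 − (+2.669))·6/0.0592 = 1.1149.
So 2·log[Au³⁺] = 3·log(0.2) − log Q = -2.0969 − (1.1149) = -3.2118; log[Au³⁺] = -3.2118 / 2 = -1.6059; [Au³⁺] = 10^(-1.6059) ≈ 0.025 M.

0.025 M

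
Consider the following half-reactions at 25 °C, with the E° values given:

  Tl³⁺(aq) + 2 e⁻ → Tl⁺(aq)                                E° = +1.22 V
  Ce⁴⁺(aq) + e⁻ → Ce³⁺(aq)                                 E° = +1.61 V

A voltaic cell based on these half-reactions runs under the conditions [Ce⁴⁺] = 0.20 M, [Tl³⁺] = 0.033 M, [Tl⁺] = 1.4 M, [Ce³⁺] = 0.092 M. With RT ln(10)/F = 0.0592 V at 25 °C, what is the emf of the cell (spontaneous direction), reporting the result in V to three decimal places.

+0.458 V

Ce⁴⁺/Ce³⁺ is the cathode (higher E°), Tl³⁺/Tl⁺ the anode: E°cell = +1.61 − (+1.22) = +0.39 V, n = 2.
Overall: 2 Ce⁴⁺(aq) + Tl⁺(aq) → 2 Ce³⁺(aq) + Tl³⁺(aq)
Q = [Ce³⁺]^2·[Tl³⁺] / ([Ce⁴⁺]^2·[Tl⁺]); log Q = -2.302.
E = E° − (0.0592/n) log Q = +0.39 − (0.0592/2)(-2.302) = +0.458 V.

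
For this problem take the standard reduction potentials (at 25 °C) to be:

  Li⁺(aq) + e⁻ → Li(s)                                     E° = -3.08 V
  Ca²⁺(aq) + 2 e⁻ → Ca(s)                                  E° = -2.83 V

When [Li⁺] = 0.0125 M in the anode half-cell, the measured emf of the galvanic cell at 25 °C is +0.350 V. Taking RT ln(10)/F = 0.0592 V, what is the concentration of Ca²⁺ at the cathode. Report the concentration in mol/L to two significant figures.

0.37 M

Ca²⁺/Ca is the cathode, Li⁺/Li the anode: E°cell = +0.25 V, n = 2.
Overall reaction: Ca²⁺(aq) + 2 Li(s) → Ca(s) + 2 Li⁺(aq); Q = [Li⁺]^2/[Ca²⁺]^1.
From E = E° − (0.0592/n) log Q: log Q = (E° − E)·n/0.0592 = (+0.25 − (+0.350))·2/0.0592 = -3.3784.
So 1·log[Ca²⁺] = 2·log(0.0125) − log Q = -3.8062 − (-3.3784) = -0.4278; [Ca²⁺] = 10^(-0.4278) ≈ 0.37 M.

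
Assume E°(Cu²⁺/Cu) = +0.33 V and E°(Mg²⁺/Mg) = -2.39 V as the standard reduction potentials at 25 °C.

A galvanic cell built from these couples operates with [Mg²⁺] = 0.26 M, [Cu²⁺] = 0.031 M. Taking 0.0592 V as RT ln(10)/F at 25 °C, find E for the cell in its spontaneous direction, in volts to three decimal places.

Cu²⁺/Cu is the cathode (higher E°), Mg²⁺/Mg the anode: E°cell = +0.33 − (-2.39) = +2.72 V, n = 2.
Overall: Cu²⁺(aq) + Mg(s) → Cu(s) + Mg²⁺(aq)
Q = [Mg²⁺] / ([Cu²⁺]); log Q = 0.924.
E = E° − (0.0592/n) log Q = +2.72 − (0.0592/2)(0.924) = +2.693 V.

+2.693 V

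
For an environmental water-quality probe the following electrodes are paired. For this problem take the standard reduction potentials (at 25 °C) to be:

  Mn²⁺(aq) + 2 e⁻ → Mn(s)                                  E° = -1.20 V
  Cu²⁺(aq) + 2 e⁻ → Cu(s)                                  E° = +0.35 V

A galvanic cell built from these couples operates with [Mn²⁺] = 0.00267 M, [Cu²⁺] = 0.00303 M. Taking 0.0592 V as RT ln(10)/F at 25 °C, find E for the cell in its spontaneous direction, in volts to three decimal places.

Cu²⁺/Cu is the cathode (higher E°), Mn²⁺/Mn the anode: E°cell = +0.35 − (-1.20) = +1.55 V, n = 2.
Overall: Cu²⁺(aq) + Mn(s) → Cu(s) + Mn²⁺(aq)
Q = [Mn²⁺] / ([Cu²⁺]); log Q = -0.055.
E = E° − (0.0592/n) log Q = +1.55 − (0.0592/2)(-0.055) = +1.552 V.

+1.552 V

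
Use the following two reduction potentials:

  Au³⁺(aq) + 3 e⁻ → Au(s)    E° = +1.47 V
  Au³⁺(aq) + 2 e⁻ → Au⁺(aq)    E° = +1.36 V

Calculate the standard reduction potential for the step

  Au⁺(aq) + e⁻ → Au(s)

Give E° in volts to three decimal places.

Sequential free energies add, so n₃E°₃ = n₁E°₁ + n₂E°₂.
With n₃ = 3, and the known step contributing 2×(+1.36) V, the unknown satisfies 1·E° = 3×(+1.47) − 2×(+1.36) = +1.690.
E° = +1.690 / 1 = +1.690 V.

+1.690 V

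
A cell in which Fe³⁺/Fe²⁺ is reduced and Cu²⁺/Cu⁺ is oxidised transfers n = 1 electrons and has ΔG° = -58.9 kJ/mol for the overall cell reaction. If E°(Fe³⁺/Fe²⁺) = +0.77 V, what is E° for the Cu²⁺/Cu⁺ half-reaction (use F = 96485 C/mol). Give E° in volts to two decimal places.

+0.16 V

E°cell = −ΔG°/(nF) = −(-58.9×10³)/((1)(96485)) = +0.610 V.
Since Fe³⁺/Fe²⁺ is the cathode and Cu²⁺/Cu⁺ the anode, E°cell = E°(Fe³⁺/Fe²⁺) − E°(Cu²⁺/Cu⁺).
So E°(Cu²⁺/Cu⁺) = E°(Fe³⁺/Fe²⁺) − E°cell = (+0.77) − (+0.610) = +0.16 V.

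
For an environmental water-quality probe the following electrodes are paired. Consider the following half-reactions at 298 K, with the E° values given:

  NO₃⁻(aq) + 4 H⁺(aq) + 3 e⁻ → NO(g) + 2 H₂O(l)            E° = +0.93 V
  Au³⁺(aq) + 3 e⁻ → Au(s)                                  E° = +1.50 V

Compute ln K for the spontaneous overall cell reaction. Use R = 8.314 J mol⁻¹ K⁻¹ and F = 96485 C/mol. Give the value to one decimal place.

Cathode: Au³⁺/Au; anode: NO₃⁻/NO. E°cell = (+1.50) − (+0.93) = +0.57 V, with n = 3.
ΔG° = −nFE° = −RT ln K, so ln K = nFE°/(RT) = (3)(96485)(+0.57) / ((8.314)(298)) = 66.593.

66.6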